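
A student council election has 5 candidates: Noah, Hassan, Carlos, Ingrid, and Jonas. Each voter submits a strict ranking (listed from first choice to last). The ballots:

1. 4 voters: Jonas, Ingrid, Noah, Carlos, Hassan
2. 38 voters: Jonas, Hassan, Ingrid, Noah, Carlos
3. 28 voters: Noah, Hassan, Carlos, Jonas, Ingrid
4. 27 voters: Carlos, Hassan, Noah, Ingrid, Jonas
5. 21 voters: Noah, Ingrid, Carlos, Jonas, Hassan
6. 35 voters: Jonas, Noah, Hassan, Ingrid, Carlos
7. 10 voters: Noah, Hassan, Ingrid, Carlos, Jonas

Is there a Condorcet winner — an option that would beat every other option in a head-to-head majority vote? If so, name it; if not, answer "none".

Noah vs Hassan: 98–65 for Noah.
Noah vs Carlos: 136–27 for Noah.
Noah vs Ingrid: 121–42 for Noah.
Noah vs Jonas: 86–77 for Noah.
Noah beats every other option head-to-head.

Noah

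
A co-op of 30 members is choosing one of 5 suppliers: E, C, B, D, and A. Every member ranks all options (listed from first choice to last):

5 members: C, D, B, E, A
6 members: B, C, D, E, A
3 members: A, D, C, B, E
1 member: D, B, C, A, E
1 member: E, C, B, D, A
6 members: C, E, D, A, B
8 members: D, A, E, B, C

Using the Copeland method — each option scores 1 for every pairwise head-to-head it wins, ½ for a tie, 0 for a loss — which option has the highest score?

E: beats A; ties B; loses to C and D → score 1.5.
C: beats E, D, and A; ties B → score 3.5.
B: ties E and C; loses to D and A → score 1.
D: beats E, B, and A; loses to C → score 3.
A: beats B; loses to E, C, and D → score 1.
C has the best pairwise record.

C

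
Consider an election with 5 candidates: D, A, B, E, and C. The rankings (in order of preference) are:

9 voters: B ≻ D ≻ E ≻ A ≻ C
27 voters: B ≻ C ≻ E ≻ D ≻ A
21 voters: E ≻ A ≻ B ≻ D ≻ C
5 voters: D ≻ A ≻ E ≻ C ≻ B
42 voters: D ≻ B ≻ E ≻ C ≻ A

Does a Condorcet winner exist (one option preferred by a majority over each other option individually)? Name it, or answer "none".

B

B vs D: 57–47 for B.
B vs A: 78–26 for B.
B vs E: 78–26 for B.
B vs C: 99–5 for B.
B beats every other option head-to-head.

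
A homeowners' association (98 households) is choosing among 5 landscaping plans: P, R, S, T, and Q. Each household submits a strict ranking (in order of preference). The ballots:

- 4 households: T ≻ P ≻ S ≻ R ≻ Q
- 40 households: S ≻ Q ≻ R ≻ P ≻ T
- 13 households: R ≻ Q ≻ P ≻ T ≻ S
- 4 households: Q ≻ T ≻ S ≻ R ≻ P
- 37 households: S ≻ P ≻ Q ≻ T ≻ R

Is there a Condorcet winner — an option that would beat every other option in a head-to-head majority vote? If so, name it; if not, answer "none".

S vs P: 81–17 for S.
S vs R: 85–13 for S.
S vs T: 77–21 for S.
S vs Q: 81–17 for S.
S beats every other option head-to-head.

S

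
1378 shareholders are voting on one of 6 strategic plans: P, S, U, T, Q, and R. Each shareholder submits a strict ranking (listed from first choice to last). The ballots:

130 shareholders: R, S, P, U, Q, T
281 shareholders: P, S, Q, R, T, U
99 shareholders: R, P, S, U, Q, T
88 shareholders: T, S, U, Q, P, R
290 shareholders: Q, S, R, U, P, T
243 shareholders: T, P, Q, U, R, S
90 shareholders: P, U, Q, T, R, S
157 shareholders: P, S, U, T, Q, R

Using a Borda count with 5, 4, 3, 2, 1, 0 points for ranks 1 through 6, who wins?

P: 130·3 + 281·5 + 99·4 + 88·1 + 290·1 + 243·4 + 90·5 + 157·5 = 4776
S: 130·4 + 281·4 + 99·3 + 88·4 + 290·4 + 243·0 + 90·0 + 157·4 = 4081
U: 130·2 + 281·0 + 99·2 + 88·3 + 290·2 + 243·2 + 90·4 + 157·3 = 2619
T: 130·0 + 281·1 + 99·0 + 88·5 + 290·0 + 243·5 + 90·2 + 157·2 = 2430
Q: 130·1 + 281·3 + 99·1 + 88·2 + 290·5 + 243·3 + 90·3 + 157·1 = 3854
R: 130·5 + 281·2 + 99·5 + 88·0 + 290·3 + 243·1 + 90·1 + 157·0 = 2910
P has the highest Borda score (4776).

P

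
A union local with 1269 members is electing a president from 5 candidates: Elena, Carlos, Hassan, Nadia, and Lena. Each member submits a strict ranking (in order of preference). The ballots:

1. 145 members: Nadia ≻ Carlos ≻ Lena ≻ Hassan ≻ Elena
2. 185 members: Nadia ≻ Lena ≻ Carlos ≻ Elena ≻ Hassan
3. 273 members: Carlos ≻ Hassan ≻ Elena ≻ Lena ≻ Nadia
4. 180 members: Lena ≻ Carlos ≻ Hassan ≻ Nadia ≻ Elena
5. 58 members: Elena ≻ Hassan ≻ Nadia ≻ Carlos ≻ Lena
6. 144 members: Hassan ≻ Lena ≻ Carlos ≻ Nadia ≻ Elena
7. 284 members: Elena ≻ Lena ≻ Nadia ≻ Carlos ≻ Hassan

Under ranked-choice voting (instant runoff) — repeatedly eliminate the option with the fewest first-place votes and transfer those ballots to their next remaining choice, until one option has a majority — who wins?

Nadia

Round 1: Elena 342, Carlos 273, Hassan 144, Nadia 330, Lena 180. Eliminate Hassan.
Round 2: Elena 342, Carlos 273, Nadia 330, Lena 324. Eliminate Carlos.
Round 3: Elena 615, Nadia 330, Lena 324. Eliminate Lena.
Round 4: Elena 615, Nadia 654. Nadia has a majority.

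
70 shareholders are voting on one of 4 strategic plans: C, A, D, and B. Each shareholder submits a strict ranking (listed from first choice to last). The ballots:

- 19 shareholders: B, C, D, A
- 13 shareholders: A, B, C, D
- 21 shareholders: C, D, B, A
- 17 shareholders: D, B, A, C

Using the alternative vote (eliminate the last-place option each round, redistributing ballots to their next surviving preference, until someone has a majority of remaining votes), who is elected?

Round 1: C 21, A 13, D 17, B 19. Eliminate A.
Round 2: C 21, D 17, B 32. Eliminate D.
Round 3: C 21, B 49. B has a majority.

B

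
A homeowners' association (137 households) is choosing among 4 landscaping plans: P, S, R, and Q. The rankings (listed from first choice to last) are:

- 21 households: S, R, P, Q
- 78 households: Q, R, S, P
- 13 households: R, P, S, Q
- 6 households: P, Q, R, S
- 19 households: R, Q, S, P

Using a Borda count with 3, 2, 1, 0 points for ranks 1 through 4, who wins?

P: 21·1 + 78·0 + 13·2 + 6·3 + 19·0 = 65
S: 21·3 + 78·1 + 13·1 + 6·0 + 19·1 = 173
R: 21·2 + 78·2 + 13·3 + 6·1 + 19·3 = 300
Q: 21·0 + 78·3 + 13·0 + 6·2 + 19·2 = 284
R has the highest Borda score (300).

R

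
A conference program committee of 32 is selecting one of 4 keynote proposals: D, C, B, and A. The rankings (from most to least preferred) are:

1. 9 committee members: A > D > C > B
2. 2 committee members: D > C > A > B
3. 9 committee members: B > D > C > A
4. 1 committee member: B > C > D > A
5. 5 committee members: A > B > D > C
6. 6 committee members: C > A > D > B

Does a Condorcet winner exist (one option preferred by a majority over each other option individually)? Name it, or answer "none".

none

Checking pairwise contests:
A beats D 20–12.
D beats C 25–7.
D beats B 17–15.
C beats A 18–14.
Every option loses at least one head-to-head, so there is no Condorcet winner.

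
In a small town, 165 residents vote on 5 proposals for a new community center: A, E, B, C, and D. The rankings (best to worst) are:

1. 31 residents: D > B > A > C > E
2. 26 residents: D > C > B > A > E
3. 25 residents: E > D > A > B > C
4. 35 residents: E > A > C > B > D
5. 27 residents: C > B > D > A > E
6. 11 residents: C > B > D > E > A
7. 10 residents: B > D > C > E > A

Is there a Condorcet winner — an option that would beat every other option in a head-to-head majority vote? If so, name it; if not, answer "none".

Checking pairwise contests:
B beats A 105–60.
A beats E 84–81.
C beats B 99–66.
A beats C 91–74.
B beats D 83–82.
Every option loses at least one head-to-head, so there is no Condorcet winner.

none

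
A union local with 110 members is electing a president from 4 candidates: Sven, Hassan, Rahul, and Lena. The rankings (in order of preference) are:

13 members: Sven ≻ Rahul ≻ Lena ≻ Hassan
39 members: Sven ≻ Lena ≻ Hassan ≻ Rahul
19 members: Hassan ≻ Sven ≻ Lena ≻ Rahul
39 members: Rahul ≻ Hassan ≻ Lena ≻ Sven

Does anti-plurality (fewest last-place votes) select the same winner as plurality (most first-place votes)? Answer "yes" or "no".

Anti-plurality — last-place votes: Sven 39, Hassan 13, Rahul 58, Lena 0. Winner: Lena.
Plurality — first-place votes: Sven 52, Hassan 19, Rahul 39, Lena 0. Winner: Sven.
The two methods disagree.

no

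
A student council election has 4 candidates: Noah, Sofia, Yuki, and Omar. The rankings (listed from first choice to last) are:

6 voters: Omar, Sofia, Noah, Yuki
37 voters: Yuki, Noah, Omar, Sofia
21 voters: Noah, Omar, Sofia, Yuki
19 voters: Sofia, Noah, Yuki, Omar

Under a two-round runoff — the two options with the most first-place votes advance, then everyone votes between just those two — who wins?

Noah

Round 1 first-place votes: Noah 21, Sofia 19, Yuki 37, Omar 6.
Yuki and Noah advance.
Runoff: Yuki is preferred to Noah by 37 voters; Noah by 46.
Noah wins the runoff.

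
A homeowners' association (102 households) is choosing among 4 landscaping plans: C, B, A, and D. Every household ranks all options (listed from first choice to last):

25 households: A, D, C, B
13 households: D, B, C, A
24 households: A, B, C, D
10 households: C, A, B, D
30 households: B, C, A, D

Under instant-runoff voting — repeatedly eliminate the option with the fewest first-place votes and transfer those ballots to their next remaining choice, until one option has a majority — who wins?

Round 1: C 10, B 30, A 49, D 13. Eliminate C.
Round 2: B 30, A 59, D 13. A has a majority.

A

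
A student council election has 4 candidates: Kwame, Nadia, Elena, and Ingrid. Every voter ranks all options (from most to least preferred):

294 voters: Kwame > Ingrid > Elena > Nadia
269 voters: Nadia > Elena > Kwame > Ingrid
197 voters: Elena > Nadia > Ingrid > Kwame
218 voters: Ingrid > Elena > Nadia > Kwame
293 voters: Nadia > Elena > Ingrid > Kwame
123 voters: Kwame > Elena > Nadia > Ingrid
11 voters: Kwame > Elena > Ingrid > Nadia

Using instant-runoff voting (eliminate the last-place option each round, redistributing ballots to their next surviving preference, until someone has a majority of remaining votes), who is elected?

Round 1: Kwame 428, Nadia 562, Elena 197, Ingrid 218. Eliminate Elena.
Round 2: Kwame 428, Nadia 759, Ingrid 218. Nadia has a majority.

Nadia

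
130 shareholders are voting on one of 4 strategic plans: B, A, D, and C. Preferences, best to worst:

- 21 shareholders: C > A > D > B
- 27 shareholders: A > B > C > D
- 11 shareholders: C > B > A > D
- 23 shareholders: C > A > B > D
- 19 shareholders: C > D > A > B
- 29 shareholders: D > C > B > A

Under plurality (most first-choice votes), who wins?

C

First-place votes: B 0, A 27, D 29, C 74.
C has the most first-place votes.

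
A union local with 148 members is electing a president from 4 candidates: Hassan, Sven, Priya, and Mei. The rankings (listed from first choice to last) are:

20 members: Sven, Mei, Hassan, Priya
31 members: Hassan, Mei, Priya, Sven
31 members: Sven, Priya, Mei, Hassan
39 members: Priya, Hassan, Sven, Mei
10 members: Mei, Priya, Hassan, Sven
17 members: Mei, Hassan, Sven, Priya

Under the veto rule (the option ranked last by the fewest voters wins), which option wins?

Last-place votes: Hassan 31, Sven 41, Priya 37, Mei 39.
Hassan is ranked last by the fewest voters, so Hassan wins.

Hassan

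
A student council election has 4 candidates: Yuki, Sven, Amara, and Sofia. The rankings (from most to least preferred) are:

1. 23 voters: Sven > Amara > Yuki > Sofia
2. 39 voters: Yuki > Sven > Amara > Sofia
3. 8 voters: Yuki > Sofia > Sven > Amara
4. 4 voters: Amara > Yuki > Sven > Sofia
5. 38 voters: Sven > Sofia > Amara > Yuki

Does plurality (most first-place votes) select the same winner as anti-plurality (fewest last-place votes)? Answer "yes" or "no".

yes

Plurality — first-place votes: Yuki 47, Sven 61, Amara 4, Sofia 0. Winner: Sven.
Anti-plurality — last-place votes: Yuki 38, Sven 0, Amara 8, Sofia 66. Winner: Sven.
The two methods agree.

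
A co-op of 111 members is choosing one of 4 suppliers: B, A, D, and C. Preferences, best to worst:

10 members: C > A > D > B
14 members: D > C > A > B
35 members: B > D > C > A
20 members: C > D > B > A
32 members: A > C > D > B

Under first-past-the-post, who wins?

B

First-place votes: B 35, A 32, D 14, C 30.
B has the most first-place votes.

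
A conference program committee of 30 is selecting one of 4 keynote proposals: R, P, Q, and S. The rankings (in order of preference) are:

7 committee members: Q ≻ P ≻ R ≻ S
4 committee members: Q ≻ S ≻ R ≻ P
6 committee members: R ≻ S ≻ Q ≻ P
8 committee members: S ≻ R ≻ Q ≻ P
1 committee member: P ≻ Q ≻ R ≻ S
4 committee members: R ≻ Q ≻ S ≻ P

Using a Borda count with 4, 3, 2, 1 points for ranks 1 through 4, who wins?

R: 7·2 + 4·2 + 6·4 + 8·3 + 1·2 + 4·4 = 88
P: 7·3 + 4·1 + 6·1 + 8·1 + 1·4 + 4·1 = 47
Q: 7·4 + 4·4 + 6·2 + 8·2 + 1·3 + 4·3 = 87
S: 7·1 + 4·3 + 6·3 + 8·4 + 1·1 + 4·2 = 78
R has the highest Borda score (88).

R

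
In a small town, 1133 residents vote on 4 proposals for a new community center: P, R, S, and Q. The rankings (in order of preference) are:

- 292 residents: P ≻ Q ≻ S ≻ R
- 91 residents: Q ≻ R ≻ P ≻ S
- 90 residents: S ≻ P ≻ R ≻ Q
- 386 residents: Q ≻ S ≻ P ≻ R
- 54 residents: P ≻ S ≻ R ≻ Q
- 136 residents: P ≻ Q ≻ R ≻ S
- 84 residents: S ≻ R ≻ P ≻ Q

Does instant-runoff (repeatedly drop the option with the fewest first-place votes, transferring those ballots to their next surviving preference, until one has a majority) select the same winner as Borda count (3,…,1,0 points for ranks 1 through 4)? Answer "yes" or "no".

Instant-runoff — R1 P 482, R 0, S 174, Q 477 (R out); R2 P 482, S 174, Q 477 (S out); R3 P 656, Q 477 (P winner). Winner: P.
Borda — scores: P 2187, R 630, S 1694, Q 2287. Winner: Q.
The two methods disagree.

no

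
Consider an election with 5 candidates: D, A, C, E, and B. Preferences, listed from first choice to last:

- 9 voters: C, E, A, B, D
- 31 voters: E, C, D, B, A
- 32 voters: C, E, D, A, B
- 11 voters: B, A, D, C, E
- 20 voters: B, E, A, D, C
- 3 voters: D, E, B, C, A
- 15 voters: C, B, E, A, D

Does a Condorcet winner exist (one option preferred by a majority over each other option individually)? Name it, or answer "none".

C vs D: 87–34 for C.
C vs A: 90–31 for C.
C vs E: 67–54 for C.
C vs B: 87–34 for C.
C beats every other option head-to-head.

C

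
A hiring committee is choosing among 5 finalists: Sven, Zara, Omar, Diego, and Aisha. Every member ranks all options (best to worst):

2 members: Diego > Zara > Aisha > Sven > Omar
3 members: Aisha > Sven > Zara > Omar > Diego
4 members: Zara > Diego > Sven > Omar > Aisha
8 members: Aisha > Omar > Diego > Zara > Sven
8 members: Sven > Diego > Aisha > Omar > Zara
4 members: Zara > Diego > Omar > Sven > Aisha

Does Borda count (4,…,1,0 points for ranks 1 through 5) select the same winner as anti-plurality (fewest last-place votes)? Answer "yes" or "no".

no

Borda — scores: Sven 55, Zara 52, Omar 47, Diego 72, Aisha 64. Winner: Diego.
Anti-plurality — last-place votes: Sven 8, Zara 8, Omar 2, Diego 3, Aisha 8. Winner: Omar.
The two methods disagree.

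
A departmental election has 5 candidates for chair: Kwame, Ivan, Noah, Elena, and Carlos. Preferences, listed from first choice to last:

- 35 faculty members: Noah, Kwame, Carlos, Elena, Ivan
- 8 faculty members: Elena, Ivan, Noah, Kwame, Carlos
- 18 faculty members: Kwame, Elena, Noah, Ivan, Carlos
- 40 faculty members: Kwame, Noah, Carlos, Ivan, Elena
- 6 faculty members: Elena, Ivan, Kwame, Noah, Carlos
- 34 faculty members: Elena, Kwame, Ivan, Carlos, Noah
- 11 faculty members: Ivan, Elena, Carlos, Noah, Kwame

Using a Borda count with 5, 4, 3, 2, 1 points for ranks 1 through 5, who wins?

Kwame

Kwame: 35·4 + 8·2 + 18·5 + 40·5 + 6·3 + 34·4 + 11·1 = 611
Ivan: 35·1 + 8·4 + 18·2 + 40·2 + 6·4 + 34·3 + 11·5 = 364
Noah: 35·5 + 8·3 + 18·3 + 40·4 + 6·2 + 34·1 + 11·2 = 481
Elena: 35·2 + 8·5 + 18·4 + 40·1 + 6·5 + 34·5 + 11·4 = 466
Carlos: 35·3 + 8·1 + 18·1 + 40·3 + 6·1 + 34·2 + 11·3 = 358
Kwame has the highest Borda score (611).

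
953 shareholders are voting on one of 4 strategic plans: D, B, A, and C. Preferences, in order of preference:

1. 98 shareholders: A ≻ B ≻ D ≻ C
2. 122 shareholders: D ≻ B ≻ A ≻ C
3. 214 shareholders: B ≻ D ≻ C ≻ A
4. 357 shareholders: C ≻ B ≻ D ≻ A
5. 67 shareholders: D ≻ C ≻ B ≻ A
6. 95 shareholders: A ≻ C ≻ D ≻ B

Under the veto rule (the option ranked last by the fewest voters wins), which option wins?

Last-place votes: D 0, B 95, A 638, C 220.
D is ranked last by the fewest voters, so D wins.

D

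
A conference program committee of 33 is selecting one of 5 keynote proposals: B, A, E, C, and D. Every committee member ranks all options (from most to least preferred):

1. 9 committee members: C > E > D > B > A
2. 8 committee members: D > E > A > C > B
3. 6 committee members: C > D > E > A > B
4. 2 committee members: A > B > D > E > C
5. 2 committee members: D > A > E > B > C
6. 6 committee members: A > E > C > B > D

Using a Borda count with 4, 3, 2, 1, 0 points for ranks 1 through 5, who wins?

E

B: 9·1 + 8·0 + 6·0 + 2·3 + 2·1 + 6·1 = 23
A: 9·0 + 8·2 + 6·1 + 2·4 + 2·3 + 6·4 = 60
E: 9·3 + 8·3 + 6·2 + 2·1 + 2·2 + 6·3 = 87
C: 9·4 + 8·1 + 6·4 + 2·0 + 2·0 + 6·2 = 80
D: 9·2 + 8·4 + 6·3 + 2·2 + 2·4 + 6·0 = 80
E has the highest Borda score (87).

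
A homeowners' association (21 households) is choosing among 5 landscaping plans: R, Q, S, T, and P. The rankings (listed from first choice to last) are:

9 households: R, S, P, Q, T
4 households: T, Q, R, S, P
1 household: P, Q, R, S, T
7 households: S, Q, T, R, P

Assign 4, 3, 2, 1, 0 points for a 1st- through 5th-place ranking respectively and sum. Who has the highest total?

R: 9·4 + 4·2 + 1·2 + 7·1 = 53
Q: 9·1 + 4·3 + 1·3 + 7·3 = 45
S: 9·3 + 4·1 + 1·1 + 7·4 = 60
T: 9·0 + 4·4 + 1·0 + 7·2 = 30
P: 9·2 + 4·0 + 1·4 + 7·0 = 22
S has the highest Borda score (60).

S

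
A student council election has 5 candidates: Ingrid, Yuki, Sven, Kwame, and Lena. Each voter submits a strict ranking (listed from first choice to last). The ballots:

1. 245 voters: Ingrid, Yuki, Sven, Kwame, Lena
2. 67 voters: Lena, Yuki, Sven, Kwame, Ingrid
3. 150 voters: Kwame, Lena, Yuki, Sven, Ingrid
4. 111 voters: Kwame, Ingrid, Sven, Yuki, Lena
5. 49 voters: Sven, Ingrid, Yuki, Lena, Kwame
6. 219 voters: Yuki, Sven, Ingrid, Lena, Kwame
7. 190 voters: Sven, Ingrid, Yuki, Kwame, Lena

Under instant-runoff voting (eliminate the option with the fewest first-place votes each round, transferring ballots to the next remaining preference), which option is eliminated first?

Lena

Round 1: Ingrid 245, Yuki 219, Sven 239, Kwame 261, Lena 67. Eliminate Lena.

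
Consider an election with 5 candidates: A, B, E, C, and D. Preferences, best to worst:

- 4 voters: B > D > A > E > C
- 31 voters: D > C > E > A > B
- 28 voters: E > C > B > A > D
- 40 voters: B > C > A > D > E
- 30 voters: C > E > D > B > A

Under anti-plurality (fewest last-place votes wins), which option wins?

Last-place votes: A 30, B 31, E 40, C 4, D 28.
C is ranked last by the fewest voters, so C wins.

C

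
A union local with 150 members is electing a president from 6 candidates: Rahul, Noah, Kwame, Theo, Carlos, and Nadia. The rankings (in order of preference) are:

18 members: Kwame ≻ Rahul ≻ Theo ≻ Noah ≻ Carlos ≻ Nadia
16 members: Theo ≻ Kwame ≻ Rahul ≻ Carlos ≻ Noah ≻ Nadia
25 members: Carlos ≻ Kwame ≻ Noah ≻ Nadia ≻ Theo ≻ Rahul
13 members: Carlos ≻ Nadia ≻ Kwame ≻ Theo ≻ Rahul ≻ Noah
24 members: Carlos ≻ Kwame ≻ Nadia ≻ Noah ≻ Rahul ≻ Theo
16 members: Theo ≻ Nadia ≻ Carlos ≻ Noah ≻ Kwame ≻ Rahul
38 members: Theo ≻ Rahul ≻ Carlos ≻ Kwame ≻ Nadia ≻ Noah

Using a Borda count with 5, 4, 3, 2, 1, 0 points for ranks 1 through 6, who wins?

Carlos

Rahul: 18·4 + 16·3 + 25·0 + 13·1 + 24·1 + 16·0 + 38·4 = 309
Noah: 18·2 + 16·1 + 25·3 + 13·0 + 24·2 + 16·2 + 38·0 = 207
Kwame: 18·5 + 16·4 + 25·4 + 13·3 + 24·4 + 16·1 + 38·2 = 481
Theo: 18·3 + 16·5 + 25·1 + 13·2 + 24·0 + 16·5 + 38·5 = 455
Carlos: 18·1 + 16·2 + 25·5 + 13·5 + 24·5 + 16·3 + 38·3 = 522
Nadia: 18·0 + 16·0 + 25·2 + 13·4 + 24·3 + 16·4 + 38·1 = 276
Carlos has the highest Borda score (522).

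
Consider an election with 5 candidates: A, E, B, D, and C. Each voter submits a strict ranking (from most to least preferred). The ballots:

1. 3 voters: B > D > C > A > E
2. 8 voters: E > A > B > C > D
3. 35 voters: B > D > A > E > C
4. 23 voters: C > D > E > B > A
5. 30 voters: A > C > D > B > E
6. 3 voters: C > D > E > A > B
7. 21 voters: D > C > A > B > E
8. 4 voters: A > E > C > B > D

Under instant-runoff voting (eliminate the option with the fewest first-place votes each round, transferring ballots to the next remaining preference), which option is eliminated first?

Round 1: A 34, E 8, B 38, D 21, C 26. Eliminate E.

E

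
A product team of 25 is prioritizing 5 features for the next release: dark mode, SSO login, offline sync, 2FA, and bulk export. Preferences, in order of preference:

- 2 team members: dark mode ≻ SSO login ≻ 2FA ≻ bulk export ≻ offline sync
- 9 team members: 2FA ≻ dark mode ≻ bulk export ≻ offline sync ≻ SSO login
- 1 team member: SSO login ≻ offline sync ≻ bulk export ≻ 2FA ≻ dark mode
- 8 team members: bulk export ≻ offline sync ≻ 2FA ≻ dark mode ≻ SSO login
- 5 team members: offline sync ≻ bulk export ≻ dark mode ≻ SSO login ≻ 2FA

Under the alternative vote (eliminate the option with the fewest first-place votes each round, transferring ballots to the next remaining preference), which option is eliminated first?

Round 1: dark mode 2, SSO login 1, offline sync 5, 2FA 9, bulk export 8. Eliminate SSO login.

SSO login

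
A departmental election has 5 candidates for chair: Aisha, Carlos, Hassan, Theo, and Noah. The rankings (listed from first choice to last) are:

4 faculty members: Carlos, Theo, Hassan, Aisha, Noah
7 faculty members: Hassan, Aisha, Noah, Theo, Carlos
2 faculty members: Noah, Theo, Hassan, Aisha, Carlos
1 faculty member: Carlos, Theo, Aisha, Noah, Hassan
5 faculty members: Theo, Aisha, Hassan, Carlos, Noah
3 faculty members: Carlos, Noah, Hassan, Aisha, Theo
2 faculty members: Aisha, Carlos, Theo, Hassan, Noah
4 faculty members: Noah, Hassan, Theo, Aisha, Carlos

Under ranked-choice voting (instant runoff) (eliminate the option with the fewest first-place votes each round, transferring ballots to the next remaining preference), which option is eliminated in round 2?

Theo

Round 1: Aisha 2, Carlos 8, Hassan 7, Theo 5, Noah 6. Eliminate Aisha.
Round 2: Carlos 10, Hassan 7, Theo 5, Noah 6. Eliminate Theo.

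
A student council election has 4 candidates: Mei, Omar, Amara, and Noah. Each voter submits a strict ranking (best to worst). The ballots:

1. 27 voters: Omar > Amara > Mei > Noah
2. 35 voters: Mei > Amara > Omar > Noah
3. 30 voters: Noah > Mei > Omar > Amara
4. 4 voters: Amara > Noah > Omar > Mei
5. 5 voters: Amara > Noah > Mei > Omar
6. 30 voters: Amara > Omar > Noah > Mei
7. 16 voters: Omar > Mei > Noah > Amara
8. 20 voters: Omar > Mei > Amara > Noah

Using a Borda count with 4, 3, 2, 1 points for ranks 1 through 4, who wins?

Mei: 27·2 + 35·4 + 30·3 + 4·1 + 5·2 + 30·1 + 16·3 + 20·3 = 436
Omar: 27·4 + 35·2 + 30·2 + 4·2 + 5·1 + 30·3 + 16·4 + 20·4 = 485
Amara: 27·3 + 35·3 + 30·1 + 4·4 + 5·4 + 30·4 + 16·1 + 20·2 = 428
Noah: 27·1 + 35·1 + 30·4 + 4·3 + 5·3 + 30·2 + 16·2 + 20·1 = 321
Omar has the highest Borda score (485).

Omar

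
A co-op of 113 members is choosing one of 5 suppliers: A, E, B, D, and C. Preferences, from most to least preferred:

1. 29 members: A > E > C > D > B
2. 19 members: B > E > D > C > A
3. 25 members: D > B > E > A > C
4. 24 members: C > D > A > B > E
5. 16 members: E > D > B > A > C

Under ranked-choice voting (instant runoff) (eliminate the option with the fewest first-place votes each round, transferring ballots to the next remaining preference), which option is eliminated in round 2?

Round 1: A 29, E 16, B 19, D 25, C 24. Eliminate E.
Round 2: A 29, B 19, D 41, C 24. Eliminate B.

B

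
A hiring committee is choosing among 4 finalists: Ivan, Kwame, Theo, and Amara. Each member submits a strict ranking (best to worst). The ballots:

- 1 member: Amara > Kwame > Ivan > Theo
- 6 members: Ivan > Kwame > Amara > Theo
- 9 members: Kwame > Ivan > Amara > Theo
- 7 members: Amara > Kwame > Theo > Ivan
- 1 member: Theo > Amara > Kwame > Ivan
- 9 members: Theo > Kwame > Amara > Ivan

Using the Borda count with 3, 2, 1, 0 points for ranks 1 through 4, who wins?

Kwame

Ivan: 1·1 + 6·3 + 9·2 + 7·0 + 1·0 + 9·0 = 37
Kwame: 1·2 + 6·2 + 9·3 + 7·2 + 1·1 + 9·2 = 74
Theo: 1·0 + 6·0 + 9·0 + 7·1 + 1·3 + 9·3 = 37
Amara: 1·3 + 6·1 + 9·1 + 7·3 + 1·2 + 9·1 = 50
Kwame has the highest Borda score (74).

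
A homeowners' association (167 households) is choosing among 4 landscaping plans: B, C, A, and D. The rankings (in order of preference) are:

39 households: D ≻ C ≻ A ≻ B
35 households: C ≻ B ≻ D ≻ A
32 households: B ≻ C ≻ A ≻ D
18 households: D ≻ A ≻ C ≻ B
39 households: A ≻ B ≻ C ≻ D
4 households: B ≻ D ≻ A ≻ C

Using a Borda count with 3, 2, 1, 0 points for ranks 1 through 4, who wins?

C

B: 39·0 + 35·2 + 32·3 + 18·0 + 39·2 + 4·3 = 256
C: 39·2 + 35·3 + 32·2 + 18·1 + 39·1 + 4·0 = 304
A: 39·1 + 35·0 + 32·1 + 18·2 + 39·3 + 4·1 = 228
D: 39·3 + 35·1 + 32·0 + 18·3 + 39·0 + 4·2 = 214
C has the highest Borda score (304).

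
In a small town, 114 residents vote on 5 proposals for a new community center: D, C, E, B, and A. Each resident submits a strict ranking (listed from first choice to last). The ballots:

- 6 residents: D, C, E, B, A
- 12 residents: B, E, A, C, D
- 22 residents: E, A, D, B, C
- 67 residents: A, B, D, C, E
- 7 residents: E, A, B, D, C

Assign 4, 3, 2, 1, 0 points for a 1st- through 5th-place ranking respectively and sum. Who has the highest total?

D: 6·4 + 12·0 + 22·2 + 67·2 + 7·1 = 209
C: 6·3 + 12·1 + 22·0 + 67·1 + 7·0 = 97
E: 6·2 + 12·3 + 22·4 + 67·0 + 7·4 = 164
B: 6·1 + 12·4 + 22·1 + 67·3 + 7·2 = 291
A: 6·0 + 12·2 + 22·3 + 67·4 + 7·3 = 379
A has the highest Borda score (379).

A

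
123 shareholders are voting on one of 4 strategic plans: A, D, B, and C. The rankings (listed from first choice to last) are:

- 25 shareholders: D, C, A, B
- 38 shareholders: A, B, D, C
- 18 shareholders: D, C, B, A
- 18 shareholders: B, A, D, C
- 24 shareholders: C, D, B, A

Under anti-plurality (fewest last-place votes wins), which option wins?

Last-place votes: A 42, D 0, B 25, C 56.
D is ranked last by the fewest voters, so D wins.

D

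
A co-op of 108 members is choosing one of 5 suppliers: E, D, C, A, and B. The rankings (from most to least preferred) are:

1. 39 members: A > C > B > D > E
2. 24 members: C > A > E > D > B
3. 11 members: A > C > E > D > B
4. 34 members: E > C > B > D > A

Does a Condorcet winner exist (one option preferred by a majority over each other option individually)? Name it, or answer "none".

C vs E: 74–34 for C.
C vs D: 108–0 for C.
C vs A: 58–50 for C.
C vs B: 108–0 for C.
C beats every other option head-to-head.

C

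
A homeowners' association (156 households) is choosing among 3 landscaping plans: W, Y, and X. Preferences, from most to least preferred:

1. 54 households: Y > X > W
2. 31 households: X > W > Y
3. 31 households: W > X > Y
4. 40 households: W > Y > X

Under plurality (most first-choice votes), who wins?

W

First-place votes: W 71, Y 54, X 31.
W has the most first-place votes.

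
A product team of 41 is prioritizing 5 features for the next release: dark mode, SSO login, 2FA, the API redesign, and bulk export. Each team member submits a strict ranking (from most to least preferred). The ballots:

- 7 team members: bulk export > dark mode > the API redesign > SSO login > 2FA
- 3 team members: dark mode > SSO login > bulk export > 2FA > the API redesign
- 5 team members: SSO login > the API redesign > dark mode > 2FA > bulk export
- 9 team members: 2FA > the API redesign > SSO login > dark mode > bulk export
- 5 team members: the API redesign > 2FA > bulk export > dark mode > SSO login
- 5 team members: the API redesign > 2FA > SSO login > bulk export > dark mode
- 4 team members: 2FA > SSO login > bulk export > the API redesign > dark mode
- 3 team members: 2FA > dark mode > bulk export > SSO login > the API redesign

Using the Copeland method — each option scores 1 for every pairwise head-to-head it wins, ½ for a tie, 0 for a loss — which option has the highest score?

dark mode: loses to SSO login, 2FA, the API redesign, and bulk export → score 0.
SSO login: beats dark mode and bulk export; loses to 2FA and the API redesign → score 2.
2FA: beats dark mode, SSO login, and bulk export; loses to the API redesign → score 3.
the API redesign: beats dark mode, SSO login, 2FA, and bulk export → score 4.
bulk export: beats dark mode; loses to SSO login, 2FA, and the API redesign → score 1.
the API redesign has the best pairwise record.

the API redesign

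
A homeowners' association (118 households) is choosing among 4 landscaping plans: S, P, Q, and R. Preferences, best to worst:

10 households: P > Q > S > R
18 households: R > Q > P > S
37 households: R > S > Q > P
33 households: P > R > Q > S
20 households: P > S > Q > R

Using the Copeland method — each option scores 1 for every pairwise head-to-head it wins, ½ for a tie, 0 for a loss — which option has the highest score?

S: loses to P, Q, and R → score 0.
P: beats S, Q, and R → score 3.
Q: beats S; loses to P and R → score 1.
R: beats S and Q; loses to P → score 2.
P has the best pairwise record.

P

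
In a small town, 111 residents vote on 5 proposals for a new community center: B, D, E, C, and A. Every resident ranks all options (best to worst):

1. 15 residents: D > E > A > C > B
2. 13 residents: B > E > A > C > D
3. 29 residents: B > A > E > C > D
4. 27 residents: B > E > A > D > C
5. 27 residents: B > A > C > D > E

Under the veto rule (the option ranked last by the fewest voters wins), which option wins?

Last-place votes: B 15, D 42, E 27, C 27, A 0.
A is ranked last by the fewest voters, so A wins.

A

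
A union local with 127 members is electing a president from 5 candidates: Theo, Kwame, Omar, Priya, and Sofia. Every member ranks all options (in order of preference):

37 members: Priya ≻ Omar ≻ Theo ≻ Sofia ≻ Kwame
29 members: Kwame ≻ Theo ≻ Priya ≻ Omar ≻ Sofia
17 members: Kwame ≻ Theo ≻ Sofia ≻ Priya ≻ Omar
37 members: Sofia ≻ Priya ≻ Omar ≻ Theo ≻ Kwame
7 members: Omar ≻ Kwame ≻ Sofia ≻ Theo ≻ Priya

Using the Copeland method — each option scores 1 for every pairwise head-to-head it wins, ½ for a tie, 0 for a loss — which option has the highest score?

Theo: beats Kwame and Sofia; loses to Omar and Priya → score 2.
Kwame: loses to Theo, Omar, Priya, and Sofia → score 0.
Omar: beats Theo, Kwame, and Sofia; loses to Priya → score 3.
Priya: beats Theo, Kwame, Omar, and Sofia → score 4.
Sofia: beats Kwame; loses to Theo, Omar, and Priya → score 1.
Priya has the best pairwise record.

Priya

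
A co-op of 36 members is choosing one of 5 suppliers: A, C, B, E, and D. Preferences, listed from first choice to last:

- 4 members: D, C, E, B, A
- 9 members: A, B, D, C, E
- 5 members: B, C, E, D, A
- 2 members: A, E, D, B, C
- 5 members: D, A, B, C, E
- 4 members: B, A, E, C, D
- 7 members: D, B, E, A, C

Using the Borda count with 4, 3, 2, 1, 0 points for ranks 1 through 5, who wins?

B

A: 4·0 + 9·4 + 5·0 + 2·4 + 5·3 + 4·3 + 7·1 = 78
C: 4·3 + 9·1 + 5·3 + 2·0 + 5·1 + 4·1 + 7·0 = 45
B: 4·1 + 9·3 + 5·4 + 2·1 + 5·2 + 4·4 + 7·3 = 100
E: 4·2 + 9·0 + 5·2 + 2·3 + 5·0 + 4·2 + 7·2 = 46
D: 4·4 + 9·2 + 5·1 + 2·2 + 5·4 + 4·0 + 7·4 = 91
B has the highest Borda score (100).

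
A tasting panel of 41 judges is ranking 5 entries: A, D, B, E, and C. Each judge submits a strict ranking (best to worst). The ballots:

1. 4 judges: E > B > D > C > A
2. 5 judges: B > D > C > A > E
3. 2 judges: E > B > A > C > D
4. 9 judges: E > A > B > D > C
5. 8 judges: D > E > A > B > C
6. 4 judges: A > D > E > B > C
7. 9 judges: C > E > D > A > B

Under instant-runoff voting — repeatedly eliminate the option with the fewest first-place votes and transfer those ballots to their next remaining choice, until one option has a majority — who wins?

Round 1: A 4, D 8, B 5, E 15, C 9. Eliminate A.
Round 2: D 12, B 5, E 15, C 9. Eliminate B.
Round 3: D 17, E 15, C 9. Eliminate C.
Round 4: D 17, E 24. E has a majority.

E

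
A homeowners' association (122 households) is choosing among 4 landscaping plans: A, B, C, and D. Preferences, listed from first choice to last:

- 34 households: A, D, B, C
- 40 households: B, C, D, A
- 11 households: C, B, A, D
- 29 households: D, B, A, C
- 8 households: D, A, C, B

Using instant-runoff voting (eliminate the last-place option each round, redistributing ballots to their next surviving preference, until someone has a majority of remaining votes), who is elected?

Round 1: A 34, B 40, C 11, D 37. Eliminate C.
Round 2: A 34, B 51, D 37. Eliminate A.
Round 3: B 51, D 71. D has a majority.

D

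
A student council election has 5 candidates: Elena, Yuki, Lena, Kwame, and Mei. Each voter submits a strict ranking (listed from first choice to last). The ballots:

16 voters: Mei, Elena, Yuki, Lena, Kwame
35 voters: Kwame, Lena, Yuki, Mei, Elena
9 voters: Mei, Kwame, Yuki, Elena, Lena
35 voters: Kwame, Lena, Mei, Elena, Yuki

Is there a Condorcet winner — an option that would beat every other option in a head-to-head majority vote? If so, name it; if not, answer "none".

Kwame

Kwame vs Elena: 79–16 for Kwame.
Kwame vs Yuki: 79–16 for Kwame.
Kwame vs Lena: 79–16 for Kwame.
Kwame vs Mei: 70–25 for Kwame.
Kwame beats every other option head-to-head.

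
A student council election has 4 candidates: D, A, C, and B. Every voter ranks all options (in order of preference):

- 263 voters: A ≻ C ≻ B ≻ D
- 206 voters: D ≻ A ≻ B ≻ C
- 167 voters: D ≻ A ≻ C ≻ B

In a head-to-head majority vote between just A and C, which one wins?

A

Voters preferring A to C: 636; preferring C to A: 0.
A wins the head-to-head.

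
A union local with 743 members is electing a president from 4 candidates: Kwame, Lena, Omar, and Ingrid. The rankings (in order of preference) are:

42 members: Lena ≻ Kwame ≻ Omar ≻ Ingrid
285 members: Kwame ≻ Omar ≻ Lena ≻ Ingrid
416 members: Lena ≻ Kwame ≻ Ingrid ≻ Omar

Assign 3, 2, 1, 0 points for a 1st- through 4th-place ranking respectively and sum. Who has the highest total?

Kwame: 42·2 + 285·3 + 416·2 = 1771
Lena: 42·3 + 285·1 + 416·3 = 1659
Omar: 42·1 + 285·2 + 416·0 = 612
Ingrid: 42·0 + 285·0 + 416·1 = 416
Kwame has the highest Borda score (1771).

Kwame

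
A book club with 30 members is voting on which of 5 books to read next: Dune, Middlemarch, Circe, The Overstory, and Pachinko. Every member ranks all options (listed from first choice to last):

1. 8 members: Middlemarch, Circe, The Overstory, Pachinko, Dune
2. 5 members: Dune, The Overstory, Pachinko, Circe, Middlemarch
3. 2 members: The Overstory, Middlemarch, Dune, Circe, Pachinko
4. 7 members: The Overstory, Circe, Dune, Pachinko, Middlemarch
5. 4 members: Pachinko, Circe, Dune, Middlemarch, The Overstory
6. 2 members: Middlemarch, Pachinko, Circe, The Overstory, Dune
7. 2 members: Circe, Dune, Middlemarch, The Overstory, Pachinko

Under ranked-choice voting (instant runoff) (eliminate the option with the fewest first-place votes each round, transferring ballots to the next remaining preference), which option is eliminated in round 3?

The Overstory

Round 1: Dune 5, Middlemarch 10, Circe 2, The Overstory 9, Pachinko 4. Eliminate Circe.
Round 2: Dune 7, Middlemarch 10, The Overstory 9, Pachinko 4. Eliminate Pachinko.
Round 3: Dune 11, Middlemarch 10, The Overstory 9. Eliminate The Overstory.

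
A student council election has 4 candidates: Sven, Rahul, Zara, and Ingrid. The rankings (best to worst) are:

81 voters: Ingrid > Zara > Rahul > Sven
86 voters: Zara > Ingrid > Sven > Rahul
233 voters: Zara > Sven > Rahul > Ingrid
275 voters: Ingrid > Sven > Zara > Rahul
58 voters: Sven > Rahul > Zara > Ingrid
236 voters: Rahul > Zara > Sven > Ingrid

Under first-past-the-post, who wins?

Ingrid

First-place votes: Sven 58, Rahul 236, Zara 319, Ingrid 356.
Ingrid has the most first-place votes.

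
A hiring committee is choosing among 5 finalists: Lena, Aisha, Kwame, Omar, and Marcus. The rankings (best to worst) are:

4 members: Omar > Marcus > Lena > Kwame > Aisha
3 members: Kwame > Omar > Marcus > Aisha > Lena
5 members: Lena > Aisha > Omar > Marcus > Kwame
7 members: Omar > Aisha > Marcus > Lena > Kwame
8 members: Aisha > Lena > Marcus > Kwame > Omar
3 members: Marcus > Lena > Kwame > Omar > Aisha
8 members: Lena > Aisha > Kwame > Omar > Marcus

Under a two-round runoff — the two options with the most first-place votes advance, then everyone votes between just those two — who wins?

Lena

Round 1 first-place votes: Lena 13, Aisha 8, Kwame 3, Omar 11, Marcus 3.
Lena and Omar advance.
Runoff: Lena is preferred to Omar by 24 voters; Omar by 14.
Lena wins the runoff.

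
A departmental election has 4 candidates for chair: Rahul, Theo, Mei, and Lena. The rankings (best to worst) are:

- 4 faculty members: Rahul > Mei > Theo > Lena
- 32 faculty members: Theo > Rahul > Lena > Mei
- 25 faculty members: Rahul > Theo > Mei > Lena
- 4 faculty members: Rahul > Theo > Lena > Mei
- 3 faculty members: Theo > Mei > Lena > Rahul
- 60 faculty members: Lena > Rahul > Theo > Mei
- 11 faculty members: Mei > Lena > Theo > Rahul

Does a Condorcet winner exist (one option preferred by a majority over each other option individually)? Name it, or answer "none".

Lena

Lena vs Rahul: 74–65 for Lena.
Lena vs Theo: 71–68 for Lena.
Lena vs Mei: 96–43 for Lena.
Lena beats every other option head-to-head.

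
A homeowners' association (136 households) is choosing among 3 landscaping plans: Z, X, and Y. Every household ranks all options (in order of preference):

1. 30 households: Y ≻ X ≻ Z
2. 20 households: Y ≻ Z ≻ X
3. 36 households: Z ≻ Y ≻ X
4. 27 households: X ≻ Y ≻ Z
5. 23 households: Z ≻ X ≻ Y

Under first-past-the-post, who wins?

First-place votes: Z 59, X 27, Y 50.
Z has the most first-place votes.

Z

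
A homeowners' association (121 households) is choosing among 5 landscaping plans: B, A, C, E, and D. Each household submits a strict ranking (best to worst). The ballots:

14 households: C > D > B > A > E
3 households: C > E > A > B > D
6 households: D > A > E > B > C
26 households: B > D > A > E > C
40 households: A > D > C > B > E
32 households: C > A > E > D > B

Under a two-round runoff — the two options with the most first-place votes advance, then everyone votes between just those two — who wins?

Round 1 first-place votes: B 26, A 40, C 49, E 0, D 6.
C and A advance.
Runoff: C is preferred to A by 49 voters; A by 72.
A wins the runoff.

A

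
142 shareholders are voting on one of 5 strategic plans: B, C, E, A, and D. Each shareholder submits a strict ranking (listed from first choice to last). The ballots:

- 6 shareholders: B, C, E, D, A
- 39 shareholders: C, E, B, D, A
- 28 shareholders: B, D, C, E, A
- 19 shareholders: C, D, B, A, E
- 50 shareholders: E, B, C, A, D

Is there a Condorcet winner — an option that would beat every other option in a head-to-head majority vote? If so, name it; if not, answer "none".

none

Checking pairwise contests:
E beats B 89–53.
B beats C 84–58.
C beats E 92–50.
B beats A 142–0.
B beats D 123–19.
Every option loses at least one head-to-head, so there is no Condorcet winner.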